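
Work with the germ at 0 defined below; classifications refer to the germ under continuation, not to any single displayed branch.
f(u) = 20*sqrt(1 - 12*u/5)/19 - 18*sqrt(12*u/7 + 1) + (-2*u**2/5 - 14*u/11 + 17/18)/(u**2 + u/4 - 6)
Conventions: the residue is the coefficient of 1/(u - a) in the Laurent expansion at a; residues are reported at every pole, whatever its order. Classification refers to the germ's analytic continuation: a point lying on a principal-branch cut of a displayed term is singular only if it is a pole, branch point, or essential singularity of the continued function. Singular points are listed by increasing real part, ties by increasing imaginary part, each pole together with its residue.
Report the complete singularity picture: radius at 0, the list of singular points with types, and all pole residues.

Radius of convergence at 0: 5/12.
At -1/8 - (1/8)*sqrt(385): a pole of order 1; residue -129/220 + (1481/108900)*sqrt(385).
At -7/12: an algebraic (square-root) branch point.
At 5/12: an algebraic (square-root) branch point.
At -1/8 + (1/8)*sqrt(385): a pole of order 1; residue -129/220 - (1481/108900)*sqrt(385).

Denominator factor (u**2 + u/4 - 6): discriminant 385/16, real irrational roots -1/8 + (1/8)*sqrt(385) and -1/8 - (1/8)*sqrt(385); poles of order 1, moduli -1/8 + (1/8)*sqrt(385) and 1/8 + (1/8)*sqrt(385).
Branch term (-18)*sqrt(1 - u/(-7/12)): its argument vanishes at u = -7/12, a square-root branch point, modulus 7/12.
Branch term (20/19)*sqrt(1 - u/(5/12)): its argument vanishes at u = 5/12, a square-root branch point, modulus 5/12.
The radius of convergence is the smallest modulus among the singular points: 5/12.
The branch terms are analytic at -1/8 - (1/8)*sqrt(385) and contribute nothing to the residue; only the rational part matters.
The factor u**2 + u/4 - 6 splits as (u - a)(u - a') with a = -1/8 - (1/8)*sqrt(385), a' = -1/8 + (1/8)*sqrt(385). At the order-1 pole a set g(u) = (u - a)*(rational part) = [-2*u**2/5 - 14*u/11 + 17/18] / (u - a').
Simple pole: residue = g(a) at a = -1/8 - (1/8)*sqrt(385), which is -129/220 + (1481/108900)*sqrt(385).
The branch terms are analytic at -1/8 + (1/8)*sqrt(385) and contribute nothing to the residue; only the rational part matters.
The factor u**2 + u/4 - 6 splits as (u - a)(u - a') with a = -1/8 + (1/8)*sqrt(385), a' = -1/8 - (1/8)*sqrt(385). At the order-1 pole a set g(u) = (u - a)*(rational part) = [-2*u**2/5 - 14*u/11 + 17/18] / (u - a').
Simple pole: residue = g(a) at a = -1/8 + (1/8)*sqrt(385), which is -129/220 - (1481/108900)*sqrt(385).
List the singular points by increasing real part (a conjugate pair: the negative imaginary part first).


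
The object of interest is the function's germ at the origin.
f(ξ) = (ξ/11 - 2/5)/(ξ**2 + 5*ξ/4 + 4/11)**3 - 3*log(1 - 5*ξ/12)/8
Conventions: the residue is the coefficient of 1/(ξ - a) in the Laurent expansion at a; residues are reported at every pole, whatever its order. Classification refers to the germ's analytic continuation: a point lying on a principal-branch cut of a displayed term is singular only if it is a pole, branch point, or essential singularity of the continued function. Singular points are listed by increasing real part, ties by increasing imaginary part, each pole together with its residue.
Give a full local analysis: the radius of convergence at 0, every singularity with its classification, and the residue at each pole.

Radius of convergence at 0: 5/8 - (1/88)*sqrt(209).
At -5/8 - (1/88)*sqrt(209): a pole of order 3; residue (1698048/34295)*sqrt(209).
At -5/8 + (1/88)*sqrt(209): a pole of order 3; residue -(1698048/34295)*sqrt(209).
At 12/5: a logarithmic branch point.

Denominator factor (ξ**2 + 5*ξ/4 + 4/11)^3: discriminant 19/176, real irrational roots -5/8 + (1/88)*sqrt(209) and -5/8 - (1/88)*sqrt(209); poles of order 3, moduli 5/8 - (1/88)*sqrt(209) and 5/8 + (1/88)*sqrt(209).
Branch term (-3/8)*log(1 - ξ/(12/5)): its argument vanishes at ξ = 12/5, a logarithmic branch point, modulus 12/5.
The radius of convergence is the smallest modulus among the singular points: 5/8 - (1/88)*sqrt(209).
The branch term is analytic at -5/8 - (1/88)*sqrt(209) and contributes nothing to the residue; only the rational part matters.
The factor ξ**2 + 5*ξ/4 + 4/11 splits as (ξ - a)(ξ - a') with a = -5/8 - (1/88)*sqrt(209), a' = -5/8 + (1/88)*sqrt(209). At the order-3 pole a set g(ξ) = (ξ - a)^3*(rational part) = [ξ/11 - 2/5] / (ξ - a')^3.
Order-3 pole: residue = g''(a)/2; g''(-5/8 - (1/88)*sqrt(209)) = (3396096/34295)*sqrt(209), so the residue is (1698048/34295)*sqrt(209).
The branch term is analytic at -5/8 + (1/88)*sqrt(209) and contributes nothing to the residue; only the rational part matters.
The factor ξ**2 + 5*ξ/4 + 4/11 splits as (ξ - a)(ξ - a') with a = -5/8 + (1/88)*sqrt(209), a' = -5/8 - (1/88)*sqrt(209). At the order-3 pole a set g(ξ) = (ξ - a)^3*(rational part) = [ξ/11 - 2/5] / (ξ - a')^3.
Order-3 pole: residue = g''(a)/2; g''(-5/8 + (1/88)*sqrt(209)) = -(3396096/34295)*sqrt(209), so the residue is -(1698048/34295)*sqrt(209).
List the singular points by increasing real part (a conjugate pair: the negative imaginary part first).


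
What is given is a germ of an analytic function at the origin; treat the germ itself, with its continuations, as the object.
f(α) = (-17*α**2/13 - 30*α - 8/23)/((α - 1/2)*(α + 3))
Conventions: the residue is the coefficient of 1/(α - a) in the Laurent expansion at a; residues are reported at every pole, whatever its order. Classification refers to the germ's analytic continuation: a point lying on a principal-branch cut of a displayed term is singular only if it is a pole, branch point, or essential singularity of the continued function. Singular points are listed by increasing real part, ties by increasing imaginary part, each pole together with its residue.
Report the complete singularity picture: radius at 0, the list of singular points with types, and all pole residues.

Radius of convergence at 0: 1/2.
At -3: a pole of order 1; residue -46574/2093.
At 1/2: a pole of order 1; residue -18747/4186.

Denominator factor (α - 1/2): pole of order 1 at 1/2, modulus 1/2.
Denominator factor (α + 3): pole of order 1 at -3, modulus 3.
The radius of convergence is the smallest modulus among the singular points: 1/2.
At the order-1 pole -3 set g(α) = (α - (-3))*f(α) = (-17*α**2/13 - 30*α - 8/23)/(α - 1/2).
Simple pole: residue = g(a) at a = -3, which is -46574/2093.
At the order-1 pole 1/2 set g(α) = (α - (1/2))*f(α) = (-17*α**2/13 - 30*α - 8/23)/(α + 3).
Simple pole: residue = g(a) at a = 1/2, which is -18747/4186.
List the singular points by increasing real part (a conjugate pair: the negative imaginary part first).


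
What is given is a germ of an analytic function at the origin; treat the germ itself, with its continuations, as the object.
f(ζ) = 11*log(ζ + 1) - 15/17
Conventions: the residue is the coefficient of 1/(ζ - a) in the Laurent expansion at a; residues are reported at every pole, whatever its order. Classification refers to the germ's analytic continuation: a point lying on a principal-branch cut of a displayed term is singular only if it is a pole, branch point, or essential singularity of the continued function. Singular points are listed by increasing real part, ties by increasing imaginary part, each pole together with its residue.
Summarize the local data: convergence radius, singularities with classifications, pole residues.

Branch term (11)*log(1 - ζ/(-1)): its argument vanishes at ζ = -1, a logarithmic branch point, modulus 1.
The radius of convergence is the smallest modulus among the singular points: 1.

Radius of convergence at 0: 1.
At -1: a logarithmic branch point.


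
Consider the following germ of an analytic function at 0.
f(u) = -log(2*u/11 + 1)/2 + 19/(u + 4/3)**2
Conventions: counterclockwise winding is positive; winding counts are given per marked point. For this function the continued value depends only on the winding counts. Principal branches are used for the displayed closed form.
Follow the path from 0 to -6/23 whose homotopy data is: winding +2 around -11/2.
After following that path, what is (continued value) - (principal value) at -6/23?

Continued minus principal equals -(2)*pi*i.

The rational part is single-valued and drops out of the difference; each branch term changes only by its own monodromy.
(-1/2)*log(1 - u/(-11/2)): each positive loop around -11/2 adds 2*pi*i to the log, so winding +2 contributes (-1/2)*(2)*2*pi*i = -(2)*pi*i.
Summing the contributions at u = -6/23 gives -(2)*pi*i.


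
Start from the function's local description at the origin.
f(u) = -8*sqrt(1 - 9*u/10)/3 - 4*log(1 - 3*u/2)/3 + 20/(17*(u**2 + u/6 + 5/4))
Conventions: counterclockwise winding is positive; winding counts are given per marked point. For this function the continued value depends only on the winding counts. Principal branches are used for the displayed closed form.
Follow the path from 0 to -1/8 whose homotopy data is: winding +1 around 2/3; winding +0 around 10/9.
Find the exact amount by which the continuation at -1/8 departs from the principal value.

The rational part is single-valued and drops out of the difference; each branch term changes only by its own monodromy.
(-4/3)*log(1 - u/(2/3)): each positive loop around 2/3 adds 2*pi*i to the log, so winding +1 contributes (-4/3)*(1)*2*pi*i = -(8/3)*pi*i.
(-8/3)*sqrt(1 - u/(10/9)): winding +0 is even, the square root returns to the same sheet, contribution 0.
Summing the contributions at u = -1/8 gives -(8/3)*pi*i.

Continued minus principal equals -(8/3)*pi*i.


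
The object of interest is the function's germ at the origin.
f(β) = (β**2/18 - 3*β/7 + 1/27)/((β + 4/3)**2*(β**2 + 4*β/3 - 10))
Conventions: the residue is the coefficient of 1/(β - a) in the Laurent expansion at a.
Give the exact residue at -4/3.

The residue is 5707/85050.

At the order-2 pole -4/3 set g(β) = (β - (-4/3))^2*f(β) = (β**2/18 - 3*β/7 + 1/27)/(β**2 + 4*β/3 - 10).
Order-2 pole: residue = g'(a); g'(-4/3) = 5707/85050, so the residue is 5707/85050.


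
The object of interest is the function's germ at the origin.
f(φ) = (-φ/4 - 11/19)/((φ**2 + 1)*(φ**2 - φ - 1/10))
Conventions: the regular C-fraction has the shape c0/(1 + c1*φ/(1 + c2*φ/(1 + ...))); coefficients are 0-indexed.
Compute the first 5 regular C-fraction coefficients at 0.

Taylor coefficients (expand at 0): a_0 = 110/19, a_1 = -2105/38, a_2 = 11515/19, a_3 = -251445/38, a_4 = 1372485/19.
c0 = a_0 = 110/19. Peel one level at a time: if S = 1 + c*φ/S' with S'(0) = 1, then c is the φ-coefficient of S and S' = c*φ/(S - 1).
S_1 = c0/f = 1 + (421/44)*φ + (-25423/1936)*φ^2 + ...; c1 = 421/44.
S_2 = c1*φ/(S_1 - 1) = 1 + (25423/18524)*φ + (43567/177241)*φ^2 + ...; c2 = 25423/18524.
S_3 = c2*φ/(S_2 - 1) = 1 + (-1916948/10703083)*φ + (95156600/646328929)*φ^2 + ...; c3 = -1916948/10703083.
S_4 = c3*φ/(S_3 - 1) = 1 + (910475650/1107603841)*φ + ...; c4 = 910475650/1107603841.

The regular C-fraction coefficients are [110/19, 421/44, 25423/18524, -1916948/10703083, 910475650/1107603841].


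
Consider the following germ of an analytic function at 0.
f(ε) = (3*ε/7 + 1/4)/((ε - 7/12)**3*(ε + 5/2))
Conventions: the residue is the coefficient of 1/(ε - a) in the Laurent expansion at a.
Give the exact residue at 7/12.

The residue is -9936/354571.

At the order-3 pole 7/12 set g(ε) = (ε - (7/12))^3*f(ε) = (3*ε/7 + 1/4)/(ε + 5/2).
Order-3 pole: residue = g''(a)/2; g''(7/12) = -19872/354571, so the residue is -9936/354571.


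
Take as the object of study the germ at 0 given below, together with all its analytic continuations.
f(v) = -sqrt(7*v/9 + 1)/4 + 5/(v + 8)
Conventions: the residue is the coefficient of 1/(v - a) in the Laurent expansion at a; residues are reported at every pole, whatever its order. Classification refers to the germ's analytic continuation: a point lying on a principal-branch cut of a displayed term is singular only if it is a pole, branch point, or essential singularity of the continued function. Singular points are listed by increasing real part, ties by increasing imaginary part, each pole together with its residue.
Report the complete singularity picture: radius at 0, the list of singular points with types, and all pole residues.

Denominator factor (v + 8): pole of order 1 at -8, modulus 8.
Branch term (-1/4)*sqrt(1 - v/(-9/7)): its argument vanishes at v = -9/7, a square-root branch point, modulus 9/7.
The radius of convergence is the smallest modulus among the singular points: 9/7.
The branch term is analytic at -8 and contributes nothing to the residue; only the rational part matters.
At the order-1 pole -8 set g(v) = (v - (-8))*(rational part) = 5.
Simple pole: residue = g(a) at a = -8, which is 5.
List the singular points by increasing real part (a conjugate pair: the negative imaginary part first).

Radius of convergence at 0: 9/7.
At -8: a pole of order 1; residue 5.
At -9/7: an algebraic (square-root) branch point.


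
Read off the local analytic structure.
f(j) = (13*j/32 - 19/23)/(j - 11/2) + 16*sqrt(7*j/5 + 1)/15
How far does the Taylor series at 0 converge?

The radius of convergence is 5/7.

Denominator factor (j - 11/2): pole of order 1 at 11/2, modulus 11/2.
Branch term (16/15)*sqrt(1 - j/(-5/7)): its argument vanishes at j = -5/7, a square-root branch point, modulus 5/7.
The radius of convergence is the smallest modulus among the singular points: 5/7.


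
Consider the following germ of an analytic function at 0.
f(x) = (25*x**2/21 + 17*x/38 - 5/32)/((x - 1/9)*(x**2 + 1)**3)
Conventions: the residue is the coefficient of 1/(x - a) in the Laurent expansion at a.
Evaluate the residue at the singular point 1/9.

The residue is -207736569/2346622208.

At the order-1 pole 1/9 set g(x) = (x - (1/9))*f(x) = (25*x**2/21 + 17*x/38 - 5/32)/(x**2 + 1)**3.
Simple pole: residue = g(a) at a = 1/9, which is -207736569/2346622208.


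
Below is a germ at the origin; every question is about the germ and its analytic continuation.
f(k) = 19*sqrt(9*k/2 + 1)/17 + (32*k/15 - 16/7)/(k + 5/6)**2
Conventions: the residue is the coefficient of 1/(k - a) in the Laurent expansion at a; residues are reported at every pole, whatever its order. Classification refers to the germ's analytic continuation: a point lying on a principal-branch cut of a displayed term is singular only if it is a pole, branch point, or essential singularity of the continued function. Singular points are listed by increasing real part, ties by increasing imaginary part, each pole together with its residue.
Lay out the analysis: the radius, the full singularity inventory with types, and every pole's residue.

Radius of convergence at 0: 2/9.
At -5/6: a pole of order 2; residue 32/15.
At -2/9: an algebraic (square-root) branch point.

Denominator factor (k + 5/6)^2: pole of order 2 at -5/6, modulus 5/6.
Branch term (19/17)*sqrt(1 - k/(-2/9)): its argument vanishes at k = -2/9, a square-root branch point, modulus 2/9.
The radius of convergence is the smallest modulus among the singular points: 2/9.
The branch term is analytic at -5/6 and contributes nothing to the residue; only the rational part matters.
At the order-2 pole -5/6 set g(k) = (k - (-5/6))^2*(rational part) = 32*k/15 - 16/7.
Order-2 pole: residue = g'(a); g'(-5/6) = 32/15, so the residue is 32/15.
List the singular points by increasing real part (a conjugate pair: the negative imaginary part first).


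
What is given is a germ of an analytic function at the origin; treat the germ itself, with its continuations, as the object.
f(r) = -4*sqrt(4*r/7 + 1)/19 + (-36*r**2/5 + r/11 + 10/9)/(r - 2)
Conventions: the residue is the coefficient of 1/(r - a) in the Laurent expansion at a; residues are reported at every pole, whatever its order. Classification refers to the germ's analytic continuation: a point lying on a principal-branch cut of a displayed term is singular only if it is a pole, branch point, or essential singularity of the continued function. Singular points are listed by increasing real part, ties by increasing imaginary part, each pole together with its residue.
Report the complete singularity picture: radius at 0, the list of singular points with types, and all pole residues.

Radius of convergence at 0: 7/4.
At -7/4: an algebraic (square-root) branch point.
At 2: a pole of order 1; residue -13616/495.

Denominator factor (r - 2): pole of order 1 at 2, modulus 2.
Branch term (-4/19)*sqrt(1 - r/(-7/4)): its argument vanishes at r = -7/4, a square-root branch point, modulus 7/4.
The radius of convergence is the smallest modulus among the singular points: 7/4.
The branch term is analytic at 2 and contributes nothing to the residue; only the rational part matters.
At the order-1 pole 2 set g(r) = (r - (2))*(rational part) = -36*r**2/5 + r/11 + 10/9.
Simple pole: residue = g(a) at a = 2, which is -13616/495.
List the singular points by increasing real part (a conjugate pair: the negative imaginary part first).


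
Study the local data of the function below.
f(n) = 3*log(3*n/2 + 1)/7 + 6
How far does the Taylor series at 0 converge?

The radius of convergence is 2/3.

Branch term (3/7)*log(1 - n/(-2/3)): its argument vanishes at n = -2/3, a logarithmic branch point, modulus 2/3.
The radius of convergence is the smallest modulus among the singular points: 2/3.


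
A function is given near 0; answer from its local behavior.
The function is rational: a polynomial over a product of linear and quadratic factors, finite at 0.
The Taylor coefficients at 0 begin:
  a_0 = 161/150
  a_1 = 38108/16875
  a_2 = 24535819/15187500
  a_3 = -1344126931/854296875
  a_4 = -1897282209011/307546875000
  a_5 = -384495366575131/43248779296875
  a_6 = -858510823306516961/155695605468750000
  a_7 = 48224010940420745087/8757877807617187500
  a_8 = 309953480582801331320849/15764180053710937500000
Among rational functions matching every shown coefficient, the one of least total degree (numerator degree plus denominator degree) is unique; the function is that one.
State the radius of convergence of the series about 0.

No rational of total degree below 7 reproduces all 9 coefficients; solving the [1/6] Pade equations on them gives f(v) = (23/21 - 8*v/9)/((v**2 - 6*v/5 + 5/7)**2*(v**2 + 8*v/9 + 2)), whose expansion matches every shown term.
Denominator factor (v**2 - 6*v/5 + 5/7)^2: discriminant -248/175, complex-conjugate roots (3/5) + ((1/35)*sqrt(434))*i and (3/5) - ((1/35)*sqrt(434))*i; poles of order 2, moduli (1/7)*sqrt(35) and (1/7)*sqrt(35).
Denominator factor (v**2 + 8*v/9 + 2): discriminant -584/81, complex-conjugate roots (-4/9) + ((1/9)*sqrt(146))*i and (-4/9) - ((1/9)*sqrt(146))*i; poles of order 1, moduli sqrt(2) and sqrt(2).
The radius of convergence is the smallest modulus among the singular points: (1/7)*sqrt(35).

The radius of convergence is (1/7)*sqrt(35).


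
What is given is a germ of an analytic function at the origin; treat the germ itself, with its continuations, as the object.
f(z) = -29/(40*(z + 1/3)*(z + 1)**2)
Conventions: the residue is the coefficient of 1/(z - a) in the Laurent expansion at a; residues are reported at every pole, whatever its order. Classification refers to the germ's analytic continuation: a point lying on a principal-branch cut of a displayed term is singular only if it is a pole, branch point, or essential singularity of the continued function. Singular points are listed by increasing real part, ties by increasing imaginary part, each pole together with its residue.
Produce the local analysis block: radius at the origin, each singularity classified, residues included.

Radius of convergence at 0: 1/3.
At -1: a pole of order 2; residue 261/160.
At -1/3: a pole of order 1; residue -261/160.

Denominator factor (z + 1)^2: pole of order 2 at -1, modulus 1.
Denominator factor (z + 1/3): pole of order 1 at -1/3, modulus 1/3.
The radius of convergence is the smallest modulus among the singular points: 1/3.
At the order-2 pole -1 set g(z) = (z - (-1))^2*f(z) = -29/(40*(z + 1/3)).
Order-2 pole: residue = g'(a); g'(-1) = 261/160, so the residue is 261/160.
At the order-1 pole -1/3 set g(z) = (z - (-1/3))*f(z) = -29/(40*(z + 1)**2).
Simple pole: residue = g(a) at a = -1/3, which is -261/160.
List the singular points by increasing real part (a conjugate pair: the negative imaginary part first).


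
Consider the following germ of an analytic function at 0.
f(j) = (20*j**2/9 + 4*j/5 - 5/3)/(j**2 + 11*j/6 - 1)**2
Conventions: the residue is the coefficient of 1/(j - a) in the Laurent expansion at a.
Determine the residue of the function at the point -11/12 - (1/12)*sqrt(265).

The factor j**2 + 11*j/6 - 1 splits as (j - a)(j - a') with a = -11/12 - (1/12)*sqrt(265), a' = -11/12 + (1/12)*sqrt(265). At the order-2 pole a set g(j) = (j - a)^2*f(j) = [20*j**2/9 + 4*j/5 - 5/3] / (j - a')^2.
Order-2 pole: residue = g'(a); g'(-11/12 - (1/12)*sqrt(265)) = -(9984/351125)*sqrt(265), so the residue is -(9984/351125)*sqrt(265).

The residue is -(9984/351125)*sqrt(265).


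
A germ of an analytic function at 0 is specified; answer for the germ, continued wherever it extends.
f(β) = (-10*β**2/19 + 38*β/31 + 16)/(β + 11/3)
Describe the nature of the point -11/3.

The denominator factor β + 11/3 vanishes at -11/3 and appears to the power 1; the numerator there equals 23480/5301, nonzero, and no other factor vanishes.
Hence a pole whose order is the multiplicity, 1.

The point is a pole of order 1.


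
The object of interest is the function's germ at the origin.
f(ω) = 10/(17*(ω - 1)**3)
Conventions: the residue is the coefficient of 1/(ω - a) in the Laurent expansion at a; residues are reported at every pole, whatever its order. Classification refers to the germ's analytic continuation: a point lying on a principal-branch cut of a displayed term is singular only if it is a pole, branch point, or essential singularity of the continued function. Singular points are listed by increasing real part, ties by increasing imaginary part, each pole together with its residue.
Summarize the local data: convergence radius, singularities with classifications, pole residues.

Radius of convergence at 0: 1.
At 1: a pole of order 3; residue 0.

Denominator factor (ω - 1)^3: pole of order 3 at 1, modulus 1.
The radius of convergence is the smallest modulus among the singular points: 1.
At the order-3 pole 1 set g(ω) = (ω - (1))^3*f(ω) = 10/17.
Order-3 pole: residue = g''(a)/2; g''(1) = 0, so the residue is 0.


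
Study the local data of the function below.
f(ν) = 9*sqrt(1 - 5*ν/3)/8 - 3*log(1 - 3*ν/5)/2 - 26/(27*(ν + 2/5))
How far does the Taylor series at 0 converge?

Denominator factor (ν + 2/5): pole of order 1 at -2/5, modulus 2/5.
Branch term (-3/2)*log(1 - ν/(5/3)): its argument vanishes at ν = 5/3, a logarithmic branch point, modulus 5/3.
Branch term (9/8)*sqrt(1 - ν/(3/5)): its argument vanishes at ν = 3/5, a square-root branch point, modulus 3/5.
The radius of convergence is the smallest modulus among the singular points: 2/5.

The radius of convergence is 2/5.


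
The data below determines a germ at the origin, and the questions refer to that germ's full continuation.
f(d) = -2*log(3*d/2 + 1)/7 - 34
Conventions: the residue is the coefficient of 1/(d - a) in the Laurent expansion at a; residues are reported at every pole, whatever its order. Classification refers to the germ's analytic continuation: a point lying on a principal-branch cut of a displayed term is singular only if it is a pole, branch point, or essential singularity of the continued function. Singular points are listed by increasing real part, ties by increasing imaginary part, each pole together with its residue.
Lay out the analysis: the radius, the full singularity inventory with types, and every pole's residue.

Branch term (-2/7)*log(1 - d/(-2/3)): its argument vanishes at d = -2/3, a logarithmic branch point, modulus 2/3.
The radius of convergence is the smallest modulus among the singular points: 2/3.

Radius of convergence at 0: 2/3.
At -2/3: a logarithmic branch point.


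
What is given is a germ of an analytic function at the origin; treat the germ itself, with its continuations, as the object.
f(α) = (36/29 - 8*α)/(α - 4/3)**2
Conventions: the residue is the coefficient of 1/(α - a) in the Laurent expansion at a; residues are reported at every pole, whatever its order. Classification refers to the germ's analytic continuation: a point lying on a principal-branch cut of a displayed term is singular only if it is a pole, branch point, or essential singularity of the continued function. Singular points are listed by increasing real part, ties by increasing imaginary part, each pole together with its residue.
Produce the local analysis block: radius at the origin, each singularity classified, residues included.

Denominator factor (α - 4/3)^2: pole of order 2 at 4/3, modulus 4/3.
The radius of convergence is the smallest modulus among the singular points: 4/3.
At the order-2 pole 4/3 set g(α) = (α - (4/3))^2*f(α) = 36/29 - 8*α.
Order-2 pole: residue = g'(a); g'(4/3) = -8, so the residue is -8.

Radius of convergence at 0: 4/3.
At 4/3: a pole of order 2; residue -8.


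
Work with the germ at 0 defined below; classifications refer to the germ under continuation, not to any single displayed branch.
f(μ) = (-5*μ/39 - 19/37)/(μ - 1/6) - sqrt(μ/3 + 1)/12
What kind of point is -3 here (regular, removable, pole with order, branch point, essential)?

The term (-1/12)*sqrt(1 - μ/(-3)) has argument 1 - -3/(-3) = 0 at -3: a square-root (algebraic, two-sheeted) branch point; the remaining terms are analytic or single-valued there.

The point is an algebraic (square-root) branch point.


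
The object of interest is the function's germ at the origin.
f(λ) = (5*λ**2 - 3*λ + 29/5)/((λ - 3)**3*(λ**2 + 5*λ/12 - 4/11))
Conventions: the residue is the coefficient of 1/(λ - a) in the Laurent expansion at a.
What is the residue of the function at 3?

The residue is 320827804/3704079375.

At the order-3 pole 3 set g(λ) = (λ - (3))^3*f(λ) = (5*λ**2 - 3*λ + 29/5)/(λ**2 + 5*λ/12 - 4/11).
Order-3 pole: residue = g''(a)/2; g''(3) = 641655608/3704079375, so the residue is 320827804/3704079375.


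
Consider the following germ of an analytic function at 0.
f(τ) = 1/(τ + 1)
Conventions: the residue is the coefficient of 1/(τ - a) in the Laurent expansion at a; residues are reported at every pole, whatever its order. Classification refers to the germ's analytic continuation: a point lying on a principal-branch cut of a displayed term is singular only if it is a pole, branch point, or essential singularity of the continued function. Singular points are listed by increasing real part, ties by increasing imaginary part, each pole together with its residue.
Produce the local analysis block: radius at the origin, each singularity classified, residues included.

Radius of convergence at 0: 1.
At -1: a pole of order 1; residue 1.

Denominator factor (τ + 1): pole of order 1 at -1, modulus 1.
The radius of convergence is the smallest modulus among the singular points: 1.
At the order-1 pole -1 set g(τ) = (τ - (-1))*f(τ) = 1.
Simple pole: residue = g(a) at a = -1, which is 1.


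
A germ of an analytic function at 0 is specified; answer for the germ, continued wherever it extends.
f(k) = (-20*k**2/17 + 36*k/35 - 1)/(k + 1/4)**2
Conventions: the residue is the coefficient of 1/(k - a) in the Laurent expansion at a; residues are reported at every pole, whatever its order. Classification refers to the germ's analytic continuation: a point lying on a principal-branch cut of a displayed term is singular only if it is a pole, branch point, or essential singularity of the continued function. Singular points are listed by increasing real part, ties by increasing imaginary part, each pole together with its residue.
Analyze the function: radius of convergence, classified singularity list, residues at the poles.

Denominator factor (k + 1/4)^2: pole of order 2 at -1/4, modulus 1/4.
The radius of convergence is the smallest modulus among the singular points: 1/4.
At the order-2 pole -1/4 set g(k) = (k - (-1/4))^2*f(k) = -20*k**2/17 + 36*k/35 - 1.
Order-2 pole: residue = g'(a); g'(-1/4) = 962/595, so the residue is 962/595.

Radius of convergence at 0: 1/4.
At -1/4: a pole of order 2; residue 962/595.


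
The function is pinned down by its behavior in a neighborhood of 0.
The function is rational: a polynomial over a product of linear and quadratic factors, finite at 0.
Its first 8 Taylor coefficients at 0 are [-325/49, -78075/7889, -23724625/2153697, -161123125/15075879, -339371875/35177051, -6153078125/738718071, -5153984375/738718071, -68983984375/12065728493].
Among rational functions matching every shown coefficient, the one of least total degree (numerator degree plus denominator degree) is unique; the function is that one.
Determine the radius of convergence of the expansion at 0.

The radius of convergence is 7/5.

No rational of total degree below 4 reproduces all 8 coefficients; solving the [2/2] Pade equations on them gives f(ω) = (-20*ω**2/39 - 19*ω/23 - 13)/(ω - 7/5)**2, whose expansion matches every shown term.
Denominator factor (ω - 7/5)^2: pole of order 2 at 7/5, modulus 7/5.
The radius of convergence is the smallest modulus among the singular points: 7/5.


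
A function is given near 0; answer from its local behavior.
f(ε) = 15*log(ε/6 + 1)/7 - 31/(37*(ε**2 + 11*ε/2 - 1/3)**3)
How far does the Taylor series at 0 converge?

Denominator factor (ε**2 + 11*ε/2 - 1/3)^3: discriminant 379/12, real irrational roots -11/4 + (1/12)*sqrt(1137) and -11/4 - (1/12)*sqrt(1137); poles of order 3, moduli -11/4 + (1/12)*sqrt(1137) and 11/4 + (1/12)*sqrt(1137).
Branch term (15/7)*log(1 - ε/(-6)): its argument vanishes at ε = -6, a logarithmic branch point, modulus 6.
The radius of convergence is the smallest modulus among the singular points: -11/4 + (1/12)*sqrt(1137).

The radius of convergence is -11/4 + (1/12)*sqrt(1137).


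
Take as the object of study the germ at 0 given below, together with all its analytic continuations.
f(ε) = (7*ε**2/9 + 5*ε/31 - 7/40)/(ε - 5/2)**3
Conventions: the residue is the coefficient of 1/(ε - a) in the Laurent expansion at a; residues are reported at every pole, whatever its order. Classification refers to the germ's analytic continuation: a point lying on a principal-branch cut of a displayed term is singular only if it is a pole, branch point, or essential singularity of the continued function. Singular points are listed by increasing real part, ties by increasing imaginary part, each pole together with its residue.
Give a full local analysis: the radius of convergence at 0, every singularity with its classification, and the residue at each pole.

Radius of convergence at 0: 5/2.
At 5/2: a pole of order 3; residue 7/9.

Denominator factor (ε - 5/2)^3: pole of order 3 at 5/2, modulus 5/2.
The radius of convergence is the smallest modulus among the singular points: 5/2.
At the order-3 pole 5/2 set g(ε) = (ε - (5/2))^3*f(ε) = 7*ε**2/9 + 5*ε/31 - 7/40.
Order-3 pole: residue = g''(a)/2; g''(5/2) = 14/9, so the residue is 7/9.


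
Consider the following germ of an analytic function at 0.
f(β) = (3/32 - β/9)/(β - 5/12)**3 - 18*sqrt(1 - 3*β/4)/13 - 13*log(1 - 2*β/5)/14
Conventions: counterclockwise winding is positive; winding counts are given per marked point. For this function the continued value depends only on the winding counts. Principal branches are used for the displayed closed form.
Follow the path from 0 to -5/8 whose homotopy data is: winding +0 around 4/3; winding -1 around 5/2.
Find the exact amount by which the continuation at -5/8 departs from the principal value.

The rational part is single-valued and drops out of the difference; each branch term changes only by its own monodromy.
(-18/13)*sqrt(1 - β/(4/3)): winding +0 is even, the square root returns to the same sheet, contribution 0.
(-13/14)*log(1 - β/(5/2)): each positive loop around 5/2 adds 2*pi*i to the log, so winding -1 contributes (-13/14)*(-1)*2*pi*i = (13/7)*pi*i.
Summing the contributions at β = -5/8 gives (13/7)*pi*i.

Continued minus principal equals (13/7)*pi*i.


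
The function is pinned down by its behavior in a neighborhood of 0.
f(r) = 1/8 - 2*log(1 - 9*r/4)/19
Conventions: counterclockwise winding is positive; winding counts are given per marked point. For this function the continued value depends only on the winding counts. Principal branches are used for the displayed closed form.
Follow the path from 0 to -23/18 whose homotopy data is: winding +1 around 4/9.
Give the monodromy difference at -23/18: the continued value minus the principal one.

The rational part is single-valued and drops out of the difference; each branch term changes only by its own monodromy.
(-2/19)*log(1 - r/(4/9)): each positive loop around 4/9 adds 2*pi*i to the log, so winding +1 contributes (-2/19)*(1)*2*pi*i = -(4/19)*pi*i.
Summing the contributions at r = -23/18 gives -(4/19)*pi*i.

Continued minus principal equals -(4/19)*pi*i.


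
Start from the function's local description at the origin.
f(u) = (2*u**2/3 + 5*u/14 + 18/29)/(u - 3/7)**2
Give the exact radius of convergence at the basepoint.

The radius of convergence is 3/7.

Denominator factor (u - 3/7)^2: pole of order 2 at 3/7, modulus 3/7.
The radius of convergence is the smallest modulus among the singular points: 3/7.


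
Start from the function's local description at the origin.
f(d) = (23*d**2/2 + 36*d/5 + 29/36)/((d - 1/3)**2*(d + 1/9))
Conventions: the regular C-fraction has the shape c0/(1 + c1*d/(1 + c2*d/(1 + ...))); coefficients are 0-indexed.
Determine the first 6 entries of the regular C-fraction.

Taylor coefficients (expand at 0): a_0 = 261/4, a_1 = 7749/20, a_2 = 13527/5, a_3 = 20169/5, a_4 = 1565163/20, a_5 = -5447817/20.
c0 = a_0 = 261/4. Peel one level at a time: if S = 1 + c*d/S' with S'(0) = 1, then c is the d-coefficient of S and S' = c*d/(S - 1).
S_1 = c0/f = 1 + (-861/145)*d + (-130419/21025)*d^2 + ...; c1 = -861/145.
S_2 = c1*d/(S_1 - 1) = 1 + (-43473/41615)*d + (3158460/82369)*d^2 + ...; c2 = -43473/41615.
S_3 = c2*d/(S_2 - 1) = 1 + (152658900/4158917)*d + (203121306855/209989081)*d^2 + ...; c3 = 152658900/4158917.
S_4 = c3*d/(S_3 - 1) = 1 + (-44671122657/1695157180)*d + (-134013367971/13684320400)*d^2 + ...; c4 = -44671122657/1695157180.
S_5 = c4*d/(S_4 - 1) = 1 + (-43473/116980)*d + ...; c5 = -43473/116980.

The regular C-fraction coefficients are [261/4, -861/145, -43473/41615, 152658900/4158917, -44671122657/1695157180, -43473/116980].


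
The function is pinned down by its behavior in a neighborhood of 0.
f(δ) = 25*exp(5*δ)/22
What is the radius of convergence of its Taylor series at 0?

The radius of convergence is infinite.

The factor exp(5*δ) is entire and contributes no finite singular point.
The polynomial part has no poles.
No finite singular points: the Taylor series at 0 converges everywhere.


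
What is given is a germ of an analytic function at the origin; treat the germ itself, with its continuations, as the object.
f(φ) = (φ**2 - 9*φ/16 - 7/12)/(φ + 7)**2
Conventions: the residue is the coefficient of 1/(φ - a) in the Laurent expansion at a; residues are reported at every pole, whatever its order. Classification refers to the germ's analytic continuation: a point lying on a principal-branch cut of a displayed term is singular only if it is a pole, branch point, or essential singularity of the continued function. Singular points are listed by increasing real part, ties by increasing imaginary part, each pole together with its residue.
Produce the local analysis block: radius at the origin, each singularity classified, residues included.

Radius of convergence at 0: 7.
At -7: a pole of order 2; residue -233/16.

Denominator factor (φ + 7)^2: pole of order 2 at -7, modulus 7.
The radius of convergence is the smallest modulus among the singular points: 7.
At the order-2 pole -7 set g(φ) = (φ - (-7))^2*f(φ) = φ**2 - 9*φ/16 - 7/12.
Order-2 pole: residue = g'(a); g'(-7) = -233/16, so the residue is -233/16.


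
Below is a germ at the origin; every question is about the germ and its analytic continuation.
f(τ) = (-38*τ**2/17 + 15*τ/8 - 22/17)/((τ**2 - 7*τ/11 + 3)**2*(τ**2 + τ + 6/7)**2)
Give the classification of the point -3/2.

Denominator factors: τ**2 - 7*τ/11 + 3 = 273/44 at τ = -3/2; τ**2 + τ + 6/7 = 45/28 at τ = -3/2 — none vanishes.
So the germ continues analytically to -3/2.

The point is a regular point.


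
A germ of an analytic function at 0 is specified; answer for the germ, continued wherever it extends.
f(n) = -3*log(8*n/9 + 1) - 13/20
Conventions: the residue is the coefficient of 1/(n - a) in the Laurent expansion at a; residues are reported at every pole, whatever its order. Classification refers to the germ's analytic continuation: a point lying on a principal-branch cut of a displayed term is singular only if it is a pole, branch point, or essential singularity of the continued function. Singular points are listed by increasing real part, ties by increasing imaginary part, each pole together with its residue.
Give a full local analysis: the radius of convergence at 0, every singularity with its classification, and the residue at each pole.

Radius of convergence at 0: 9/8.
At -9/8: a logarithmic branch point.

Branch term (-3)*log(1 - n/(-9/8)): its argument vanishes at n = -9/8, a logarithmic branch point, modulus 9/8.
The radius of convergence is the smallest modulus among the singular points: 9/8.


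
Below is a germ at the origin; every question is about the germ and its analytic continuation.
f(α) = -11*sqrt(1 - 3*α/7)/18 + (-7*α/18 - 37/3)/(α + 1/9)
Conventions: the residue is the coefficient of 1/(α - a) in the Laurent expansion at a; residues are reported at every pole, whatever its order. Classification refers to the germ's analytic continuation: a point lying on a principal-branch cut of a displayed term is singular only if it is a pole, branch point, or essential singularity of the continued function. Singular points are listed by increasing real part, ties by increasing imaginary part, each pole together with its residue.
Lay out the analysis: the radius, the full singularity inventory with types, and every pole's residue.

Denominator factor (α + 1/9): pole of order 1 at -1/9, modulus 1/9.
Branch term (-11/18)*sqrt(1 - α/(7/3)): its argument vanishes at α = 7/3, a square-root branch point, modulus 7/3.
The radius of convergence is the smallest modulus among the singular points: 1/9.
The branch term is analytic at -1/9 and contributes nothing to the residue; only the rational part matters.
At the order-1 pole -1/9 set g(α) = (α - (-1/9))*(rational part) = -7*α/18 - 37/3.
Simple pole: residue = g(a) at a = -1/9, which is -1991/162.
List the singular points by increasing real part (a conjugate pair: the negative imaginary part first).

Radius of convergence at 0: 1/9.
At -1/9: a pole of order 1; residue -1991/162.
At 7/3: an algebraic (square-root) branch point.


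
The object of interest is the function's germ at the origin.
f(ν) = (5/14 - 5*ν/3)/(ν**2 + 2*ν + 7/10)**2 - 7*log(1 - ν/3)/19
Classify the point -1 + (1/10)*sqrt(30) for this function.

The denominator factor ν**2 + 2*ν + 7/10 vanishes at -1 + (1/10)*sqrt(30) and appears to the power 2; the numerator there equals 85/42 - (1/6)*sqrt(30), nonzero, and no other factor vanishes.
The branch terms are analytic at this point.
Hence a pole whose order is the multiplicity, 2.

The point is a pole of order 2.


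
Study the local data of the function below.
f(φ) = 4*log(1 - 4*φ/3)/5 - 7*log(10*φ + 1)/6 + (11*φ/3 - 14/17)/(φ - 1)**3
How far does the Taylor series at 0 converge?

Denominator factor (φ - 1)^3: pole of order 3 at 1, modulus 1.
Branch term (4/5)*log(1 - φ/(3/4)): its argument vanishes at φ = 3/4, a logarithmic branch point, modulus 3/4.
Branch term (-7/6)*log(1 - φ/(-1/10)): its argument vanishes at φ = -1/10, a logarithmic branch point, modulus 1/10.
The radius of convergence is the smallest modulus among the singular points: 1/10.

The radius of convergence is 1/10.


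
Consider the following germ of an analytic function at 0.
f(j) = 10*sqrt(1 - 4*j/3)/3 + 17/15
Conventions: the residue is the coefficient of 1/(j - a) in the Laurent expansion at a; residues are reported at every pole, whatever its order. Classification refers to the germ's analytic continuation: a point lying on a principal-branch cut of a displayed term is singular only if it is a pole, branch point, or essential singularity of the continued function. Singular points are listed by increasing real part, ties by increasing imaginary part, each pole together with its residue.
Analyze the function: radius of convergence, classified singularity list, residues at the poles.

Branch term (10/3)*sqrt(1 - j/(3/4)): its argument vanishes at j = 3/4, a square-root branch point, modulus 3/4.
The radius of convergence is the smallest modulus among the singular points: 3/4.

Radius of convergence at 0: 3/4.
At 3/4: an algebraic (square-root) branch point.
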